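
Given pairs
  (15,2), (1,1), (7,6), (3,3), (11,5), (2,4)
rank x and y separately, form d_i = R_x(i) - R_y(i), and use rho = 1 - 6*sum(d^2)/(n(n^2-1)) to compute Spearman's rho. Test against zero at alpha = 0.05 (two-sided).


Step 1: Rank x and y separately (midranks; no ties here).
rank(x): 15->6, 1->1, 7->4, 3->3, 11->5, 2->2
rank(y): 2->2, 1->1, 6->6, 3->3, 5->5, 4->4
Step 2: d_i = R_x(i) - R_y(i); compute d_i^2.
  (6-2)^2=16, (1-1)^2=0, (4-6)^2=4, (3-3)^2=0, (5-5)^2=0, (2-4)^2=4
sum(d^2) = 24.
Step 3: rho = 1 - 6*24 / (6*(6^2 - 1)) = 1 - 144/210 = 0.314286.
Step 4: Under H0, t = rho * sqrt((n-2)/(1-rho^2)) = 0.6621 ~ t(4).
Step 5: Two-sided p-value from the t-distribution with 4 df = 0.544093.
Step 6: alpha = 0.05. fail to reject H0.

rho = 0.3143, p = 0.544093, fail to reject H0 at alpha = 0.05.


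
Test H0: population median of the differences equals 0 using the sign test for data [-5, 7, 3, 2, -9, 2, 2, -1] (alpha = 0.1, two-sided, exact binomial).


Step 1: Discard zero differences. Original n = 8; n_eff = number of nonzero differences = 8.
Nonzero differences (with sign): -5, +7, +3, +2, -9, +2, +2, -1
Step 2: Count signs: positive = 5, negative = 3.
Step 3: Under H0: P(positive) = 0.5, so the number of positives S ~ Bin(8, 0.5).
Step 4: Two-sided exact p-value = sum of Bin(8,0.5) probabilities at or below the observed probability = 0.726562.
Step 5: alpha = 0.1. fail to reject H0.

n_eff = 8, pos = 5, neg = 3, p = 0.726562, fail to reject H0.


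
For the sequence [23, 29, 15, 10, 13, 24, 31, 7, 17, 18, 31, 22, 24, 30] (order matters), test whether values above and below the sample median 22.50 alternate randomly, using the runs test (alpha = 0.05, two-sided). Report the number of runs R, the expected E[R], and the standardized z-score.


Step 1: Compute median = 22.50; label A = above, B = below.
Labels in order: AABBBAABBBABAA  (n_A = 7, n_B = 7)
Step 2: Count runs R = 7.
Step 3: Under H0 (random ordering), E[R] = 2*n_A*n_B/(n_A+n_B) + 1 = 2*7*7/14 + 1 = 8.0000.
        Var[R] = 2*n_A*n_B*(2*n_A*n_B - n_A - n_B) / ((n_A+n_B)^2 * (n_A+n_B-1)) = 8232/2548 = 3.2308.
        SD[R] = 1.7974.
Step 4: Continuity-corrected z = (R + 0.5 - E[R]) / SD[R] = (7 + 0.5 - 8.0000) / 1.7974 = -0.2782.
Step 5: Two-sided p-value via normal approximation = 2*(1 - Phi(|z|)) = 0.780879.
Step 6: alpha = 0.05. fail to reject H0.

R = 7, z = -0.2782, p = 0.780879, fail to reject H0.


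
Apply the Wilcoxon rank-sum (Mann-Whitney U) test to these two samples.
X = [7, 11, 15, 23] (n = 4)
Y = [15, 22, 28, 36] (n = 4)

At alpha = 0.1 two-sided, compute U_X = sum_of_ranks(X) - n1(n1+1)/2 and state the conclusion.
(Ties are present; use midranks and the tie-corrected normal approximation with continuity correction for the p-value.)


Step 1: Combine and sort all 8 observations; assign midranks.
sorted (value, group): (7,X), (11,X), (15,X), (15,Y), (22,Y), (23,X), (28,Y), (36,Y)
ranks: 7->1, 11->2, 15->3.5, 15->3.5, 22->5, 23->6, 28->7, 36->8
Step 2: Rank sum for X: R1 = 1 + 2 + 3.5 + 6 = 12.5.
Step 3: U_X = R1 - n1(n1+1)/2 = 12.5 - 4*5/2 = 12.5 - 10 = 2.5.
       U_Y = n1*n2 - U_X = 16 - 2.5 = 13.5.
Step 4: Ties are present, so use the tie-corrected normal approximation (with continuity correction) for the p-value.
Step 5: p-value = 0.146489; compare to alpha = 0.1. fail to reject H0.

U_X = 2.5, p = 0.146489, fail to reject H0 at alpha = 0.1.


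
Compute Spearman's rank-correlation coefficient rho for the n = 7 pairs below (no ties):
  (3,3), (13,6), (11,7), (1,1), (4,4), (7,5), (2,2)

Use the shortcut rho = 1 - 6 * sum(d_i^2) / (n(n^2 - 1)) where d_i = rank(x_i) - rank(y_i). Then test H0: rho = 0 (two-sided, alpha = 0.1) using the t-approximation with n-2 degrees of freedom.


Step 1: Rank x and y separately (midranks; no ties here).
rank(x): 3->3, 13->7, 11->6, 1->1, 4->4, 7->5, 2->2
rank(y): 3->3, 6->6, 7->7, 1->1, 4->4, 5->5, 2->2
Step 2: d_i = R_x(i) - R_y(i); compute d_i^2.
  (3-3)^2=0, (7-6)^2=1, (6-7)^2=1, (1-1)^2=0, (4-4)^2=0, (5-5)^2=0, (2-2)^2=0
sum(d^2) = 2.
Step 3: rho = 1 - 6*2 / (7*(7^2 - 1)) = 1 - 12/336 = 0.964286.
Step 4: Under H0, t = rho * sqrt((n-2)/(1-rho^2)) = 8.1408 ~ t(5).
Step 5: Two-sided p-value from the t-distribution with 5 df = 0.000454.
Step 6: alpha = 0.1. reject H0.

rho = 0.9643, p = 0.000454, reject H0 at alpha = 0.1.


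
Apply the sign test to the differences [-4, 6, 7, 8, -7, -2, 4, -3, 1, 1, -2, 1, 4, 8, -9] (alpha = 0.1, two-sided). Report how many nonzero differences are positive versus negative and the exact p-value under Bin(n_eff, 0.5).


Step 1: Discard zero differences. Original n = 15; n_eff = number of nonzero differences = 15.
Nonzero differences (with sign): -4, +6, +7, +8, -7, -2, +4, -3, +1, +1, -2, +1, +4, +8, -9
Step 2: Count signs: positive = 9, negative = 6.
Step 3: Under H0: P(positive) = 0.5, so the number of positives S ~ Bin(15, 0.5).
Step 4: Two-sided exact p-value = sum of Bin(15,0.5) probabilities at or below the observed probability = 0.607239.
Step 5: alpha = 0.1. fail to reject H0.

n_eff = 15, pos = 9, neg = 6, p = 0.607239, fail to reject H0.


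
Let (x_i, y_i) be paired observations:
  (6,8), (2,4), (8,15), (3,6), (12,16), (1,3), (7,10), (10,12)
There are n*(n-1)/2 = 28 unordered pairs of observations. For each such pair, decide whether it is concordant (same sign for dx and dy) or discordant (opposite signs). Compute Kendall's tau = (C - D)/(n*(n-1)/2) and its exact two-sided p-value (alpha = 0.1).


Step 1: Enumerate the 28 unordered pairs (i,j) with i<j and classify each by sign(x_j-x_i) * sign(y_j-y_i).
  (1,2):dx=-4,dy=-4->C; (1,3):dx=+2,dy=+7->C; (1,4):dx=-3,dy=-2->C; (1,5):dx=+6,dy=+8->C
  (1,6):dx=-5,dy=-5->C; (1,7):dx=+1,dy=+2->C; (1,8):dx=+4,dy=+4->C; (2,3):dx=+6,dy=+11->C
  (2,4):dx=+1,dy=+2->C; (2,5):dx=+10,dy=+12->C; (2,6):dx=-1,dy=-1->C; (2,7):dx=+5,dy=+6->C
  (2,8):dx=+8,dy=+8->C; (3,4):dx=-5,dy=-9->C; (3,5):dx=+4,dy=+1->C; (3,6):dx=-7,dy=-12->C
  (3,7):dx=-1,dy=-5->C; (3,8):dx=+2,dy=-3->D; (4,5):dx=+9,dy=+10->C; (4,6):dx=-2,dy=-3->C
  (4,7):dx=+4,dy=+4->C; (4,8):dx=+7,dy=+6->C; (5,6):dx=-11,dy=-13->C; (5,7):dx=-5,dy=-6->C
  (5,8):dx=-2,dy=-4->C; (6,7):dx=+6,dy=+7->C; (6,8):dx=+9,dy=+9->C; (7,8):dx=+3,dy=+2->C
Step 2: C = 27, D = 1, total pairs = 28.
Step 3: tau = (C - D)/(n(n-1)/2) = (27 - 1)/28 = 0.928571.
Step 4: Exact two-sided p-value (enumerate n! = 40320 permutations of y under H0): p = 0.000397.
Step 5: alpha = 0.1. reject H0.

tau_b = 0.9286 (C=27, D=1), p = 0.000397, reject H0.


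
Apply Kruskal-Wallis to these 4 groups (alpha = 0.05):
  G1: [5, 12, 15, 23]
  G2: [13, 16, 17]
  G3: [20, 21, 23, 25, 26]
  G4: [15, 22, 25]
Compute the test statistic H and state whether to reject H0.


Step 1: Combine all N = 15 observations and assign midranks.
sorted (value, group, rank): (5,G1,1), (12,G1,2), (13,G2,3), (15,G1,4.5), (15,G4,4.5), (16,G2,6), (17,G2,7), (20,G3,8), (21,G3,9), (22,G4,10), (23,G1,11.5), (23,G3,11.5), (25,G3,13.5), (25,G4,13.5), (26,G3,15)
Step 2: Sum ranks within each group.
R_1 = 19 (n_1 = 4)
R_2 = 16 (n_2 = 3)
R_3 = 57 (n_3 = 5)
R_4 = 28 (n_4 = 3)
Step 3: H = 12/(N(N+1)) * sum(R_i^2/n_i) - 3(N+1)
     = 12/(15*16) * (19^2/4 + 16^2/3 + 57^2/5 + 28^2/3) - 3*16
     = 0.050000 * 1086.72 - 48
     = 6.335833.
Step 4: Ties present; correction factor C = 1 - 18/(15^3 - 15) = 0.994643. Corrected H = 6.335833 / 0.994643 = 6.369958.
Step 5: Under H0, H ~ chi^2(3); p-value = 0.094935.
Step 6: alpha = 0.05. fail to reject H0.

H = 6.3700, df = 3, p = 0.094935, fail to reject H0.


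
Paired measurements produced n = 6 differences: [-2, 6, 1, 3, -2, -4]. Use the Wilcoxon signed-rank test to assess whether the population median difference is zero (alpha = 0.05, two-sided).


Step 1: Drop any zero differences (none here) and take |d_i|.
|d| = [2, 6, 1, 3, 2, 4]
Step 2: Midrank |d_i| (ties get averaged ranks).
ranks: |2|->2.5, |6|->6, |1|->1, |3|->4, |2|->2.5, |4|->5
Step 3: Attach original signs; sum ranks with positive sign and with negative sign.
W+ = 6 + 1 + 4 = 11
W- = 2.5 + 2.5 + 5 = 10
(Check: W+ + W- = 21 should equal n(n+1)/2 = 21.)
Step 4: Test statistic W = min(W+, W-) = 10.
Step 5: Ties in |d|, so use the tie-corrected normal approximation.
        E[W] = n(n+1)/4 = 6*7/4 = 10.5.
        Tie groups: |d|=2 (t=2); sum(t^3 - t) = 6.
        Var[W] = n(n+1)(2n+1)/24 - sum(t^3-t)/48 = 546/24 - 6/48 = 22.625.
        z = (W - E[W]) / sqrt(Var[W]) = (10 - 10.5) / 4.7566 = -0.1051.
        Two-sided p = 2*Phi(z) = 0.916282.
Step 6: alpha = 0.05. fail to reject H0.

W+ = 11, W- = 10, W = min = 10, p = 0.916282, fail to reject H0.


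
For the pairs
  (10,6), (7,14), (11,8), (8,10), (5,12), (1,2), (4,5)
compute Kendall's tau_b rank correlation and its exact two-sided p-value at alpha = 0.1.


Step 1: Enumerate the 21 unordered pairs (i,j) with i<j and classify each by sign(x_j-x_i) * sign(y_j-y_i).
  (1,2):dx=-3,dy=+8->D; (1,3):dx=+1,dy=+2->C; (1,4):dx=-2,dy=+4->D; (1,5):dx=-5,dy=+6->D
  (1,6):dx=-9,dy=-4->C; (1,7):dx=-6,dy=-1->C; (2,3):dx=+4,dy=-6->D; (2,4):dx=+1,dy=-4->D
  (2,5):dx=-2,dy=-2->C; (2,6):dx=-6,dy=-12->C; (2,7):dx=-3,dy=-9->C; (3,4):dx=-3,dy=+2->D
  (3,5):dx=-6,dy=+4->D; (3,6):dx=-10,dy=-6->C; (3,7):dx=-7,dy=-3->C; (4,5):dx=-3,dy=+2->D
  (4,6):dx=-7,dy=-8->C; (4,7):dx=-4,dy=-5->C; (5,6):dx=-4,dy=-10->C; (5,7):dx=-1,dy=-7->C
  (6,7):dx=+3,dy=+3->C
Step 2: C = 13, D = 8, total pairs = 21.
Step 3: tau = (C - D)/(n(n-1)/2) = (13 - 8)/21 = 0.238095.
Step 4: Exact two-sided p-value (enumerate n! = 5040 permutations of y under H0): p = 0.561905.
Step 5: alpha = 0.1. fail to reject H0.

tau_b = 0.2381 (C=13, D=8), p = 0.561905, fail to reject H0.


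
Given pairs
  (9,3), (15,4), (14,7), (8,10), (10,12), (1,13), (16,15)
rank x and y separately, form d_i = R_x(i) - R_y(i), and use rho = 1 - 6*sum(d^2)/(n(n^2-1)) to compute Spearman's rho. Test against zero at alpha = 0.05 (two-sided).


Step 1: Rank x and y separately (midranks; no ties here).
rank(x): 9->3, 15->6, 14->5, 8->2, 10->4, 1->1, 16->7
rank(y): 3->1, 4->2, 7->3, 10->4, 12->5, 13->6, 15->7
Step 2: d_i = R_x(i) - R_y(i); compute d_i^2.
  (3-1)^2=4, (6-2)^2=16, (5-3)^2=4, (2-4)^2=4, (4-5)^2=1, (1-6)^2=25, (7-7)^2=0
sum(d^2) = 54.
Step 3: rho = 1 - 6*54 / (7*(7^2 - 1)) = 1 - 324/336 = 0.035714.
Step 4: Under H0, t = rho * sqrt((n-2)/(1-rho^2)) = 0.0799 ~ t(5).
Step 5: Two-sided p-value from the t-distribution with 5 df = 0.939408.
Step 6: alpha = 0.05. fail to reject H0.

rho = 0.0357, p = 0.939408, fail to reject H0 at alpha = 0.05.


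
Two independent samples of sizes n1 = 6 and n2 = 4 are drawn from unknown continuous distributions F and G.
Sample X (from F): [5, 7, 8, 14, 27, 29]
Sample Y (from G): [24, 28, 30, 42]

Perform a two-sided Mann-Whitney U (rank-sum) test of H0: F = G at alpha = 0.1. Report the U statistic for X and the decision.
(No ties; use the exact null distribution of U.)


Step 1: Combine and sort all 10 observations; assign midranks.
sorted (value, group): (5,X), (7,X), (8,X), (14,X), (24,Y), (27,X), (28,Y), (29,X), (30,Y), (42,Y)
ranks: 5->1, 7->2, 8->3, 14->4, 24->5, 27->6, 28->7, 29->8, 30->9, 42->10
Step 2: Rank sum for X: R1 = 1 + 2 + 3 + 4 + 6 + 8 = 24.
Step 3: U_X = R1 - n1(n1+1)/2 = 24 - 6*7/2 = 24 - 21 = 3.
       U_Y = n1*n2 - U_X = 24 - 3 = 21.
Step 4: No ties, so the exact null distribution of U (based on enumerating the C(10,6) = 210 equally likely rank assignments) gives the two-sided p-value.
Step 5: p-value = 0.066667; compare to alpha = 0.1. reject H0.

U_X = 3, p = 0.066667, reject H0 at alpha = 0.1.


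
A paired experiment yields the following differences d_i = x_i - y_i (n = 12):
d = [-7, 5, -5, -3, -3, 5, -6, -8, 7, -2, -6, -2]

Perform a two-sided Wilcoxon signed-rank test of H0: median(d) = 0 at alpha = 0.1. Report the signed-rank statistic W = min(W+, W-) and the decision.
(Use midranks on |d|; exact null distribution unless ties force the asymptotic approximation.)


Step 1: Drop any zero differences (none here) and take |d_i|.
|d| = [7, 5, 5, 3, 3, 5, 6, 8, 7, 2, 6, 2]
Step 2: Midrank |d_i| (ties get averaged ranks).
ranks: |7|->10.5, |5|->6, |5|->6, |3|->3.5, |3|->3.5, |5|->6, |6|->8.5, |8|->12, |7|->10.5, |2|->1.5, |6|->8.5, |2|->1.5
Step 3: Attach original signs; sum ranks with positive sign and with negative sign.
W+ = 6 + 6 + 10.5 = 22.5
W- = 10.5 + 6 + 3.5 + 3.5 + 8.5 + 12 + 1.5 + 8.5 + 1.5 = 55.5
(Check: W+ + W- = 78 should equal n(n+1)/2 = 78.)
Step 4: Test statistic W = min(W+, W-) = 22.5.
Step 5: Ties in |d|, so use the tie-corrected normal approximation.
        E[W] = n(n+1)/4 = 12*13/4 = 39.
        Tie groups: |d|=2 (t=2), |d|=3 (t=2), |d|=5 (t=3), |d|=6 (t=2), |d|=7 (t=2); sum(t^3 - t) = 48.
        Var[W] = n(n+1)(2n+1)/24 - sum(t^3-t)/48 = 3900/24 - 48/48 = 161.5.
        z = (W - E[W]) / sqrt(Var[W]) = (22.5 - 39) / 12.7083 = -1.2984.
        Two-sided p = 2*Phi(z) = 0.194161.
Step 6: alpha = 0.1. fail to reject H0.

W+ = 22.5, W- = 55.5, W = min = 22.5, p = 0.194161, fail to reject H0.


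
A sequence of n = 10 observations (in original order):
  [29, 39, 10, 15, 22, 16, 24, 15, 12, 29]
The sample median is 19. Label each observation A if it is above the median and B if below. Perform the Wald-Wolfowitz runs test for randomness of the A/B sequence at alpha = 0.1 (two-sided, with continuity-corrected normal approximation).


Step 1: Compute median = 19; label A = above, B = below.
Labels in order: AABBABABBA  (n_A = 5, n_B = 5)
Step 2: Count runs R = 7.
Step 3: Under H0 (random ordering), E[R] = 2*n_A*n_B/(n_A+n_B) + 1 = 2*5*5/10 + 1 = 6.0000.
        Var[R] = 2*n_A*n_B*(2*n_A*n_B - n_A - n_B) / ((n_A+n_B)^2 * (n_A+n_B-1)) = 2000/900 = 2.2222.
        SD[R] = 1.4907.
Step 4: Continuity-corrected z = (R - 0.5 - E[R]) / SD[R] = (7 - 0.5 - 6.0000) / 1.4907 = 0.3354.
Step 5: Two-sided p-value via normal approximation = 2*(1 - Phi(|z|)) = 0.737316.
Step 6: alpha = 0.1. fail to reject H0.

R = 7, z = 0.3354, p = 0.737316, fail to reject H0.


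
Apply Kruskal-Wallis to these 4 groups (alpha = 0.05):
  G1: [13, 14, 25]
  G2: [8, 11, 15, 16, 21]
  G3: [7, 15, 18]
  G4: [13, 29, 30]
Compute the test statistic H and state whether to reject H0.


Step 1: Combine all N = 14 observations and assign midranks.
sorted (value, group, rank): (7,G3,1), (8,G2,2), (11,G2,3), (13,G1,4.5), (13,G4,4.5), (14,G1,6), (15,G2,7.5), (15,G3,7.5), (16,G2,9), (18,G3,10), (21,G2,11), (25,G1,12), (29,G4,13), (30,G4,14)
Step 2: Sum ranks within each group.
R_1 = 22.5 (n_1 = 3)
R_2 = 32.5 (n_2 = 5)
R_3 = 18.5 (n_3 = 3)
R_4 = 31.5 (n_4 = 3)
Step 3: H = 12/(N(N+1)) * sum(R_i^2/n_i) - 3(N+1)
     = 12/(14*15) * (22.5^2/3 + 32.5^2/5 + 18.5^2/3 + 31.5^2/3) - 3*15
     = 0.057143 * 824.833 - 45
     = 2.133333.
Step 4: Ties present; correction factor C = 1 - 12/(14^3 - 14) = 0.995604. Corrected H = 2.133333 / 0.995604 = 2.142752.
Step 5: Under H0, H ~ chi^2(3); p-value = 0.543312.
Step 6: alpha = 0.05. fail to reject H0.

H = 2.1428, df = 3, p = 0.543312, fail to reject H0.


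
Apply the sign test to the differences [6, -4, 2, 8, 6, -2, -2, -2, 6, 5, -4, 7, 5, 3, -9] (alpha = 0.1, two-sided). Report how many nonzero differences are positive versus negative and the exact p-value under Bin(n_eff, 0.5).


Step 1: Discard zero differences. Original n = 15; n_eff = number of nonzero differences = 15.
Nonzero differences (with sign): +6, -4, +2, +8, +6, -2, -2, -2, +6, +5, -4, +7, +5, +3, -9
Step 2: Count signs: positive = 9, negative = 6.
Step 3: Under H0: P(positive) = 0.5, so the number of positives S ~ Bin(15, 0.5).
Step 4: Two-sided exact p-value = sum of Bin(15,0.5) probabilities at or below the observed probability = 0.607239.
Step 5: alpha = 0.1. fail to reject H0.

n_eff = 15, pos = 9, neg = 6, p = 0.607239, fail to reject H0.


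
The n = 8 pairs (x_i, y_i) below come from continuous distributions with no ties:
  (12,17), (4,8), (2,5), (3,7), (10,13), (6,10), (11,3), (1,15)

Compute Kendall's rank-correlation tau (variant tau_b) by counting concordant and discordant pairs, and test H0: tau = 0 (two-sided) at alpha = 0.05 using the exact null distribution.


Step 1: Enumerate the 28 unordered pairs (i,j) with i<j and classify each by sign(x_j-x_i) * sign(y_j-y_i).
  (1,2):dx=-8,dy=-9->C; (1,3):dx=-10,dy=-12->C; (1,4):dx=-9,dy=-10->C; (1,5):dx=-2,dy=-4->C
  (1,6):dx=-6,dy=-7->C; (1,7):dx=-1,dy=-14->C; (1,8):dx=-11,dy=-2->C; (2,3):dx=-2,dy=-3->C
  (2,4):dx=-1,dy=-1->C; (2,5):dx=+6,dy=+5->C; (2,6):dx=+2,dy=+2->C; (2,7):dx=+7,dy=-5->D
  (2,8):dx=-3,dy=+7->D; (3,4):dx=+1,dy=+2->C; (3,5):dx=+8,dy=+8->C; (3,6):dx=+4,dy=+5->C
  (3,7):dx=+9,dy=-2->D; (3,8):dx=-1,dy=+10->D; (4,5):dx=+7,dy=+6->C; (4,6):dx=+3,dy=+3->C
  (4,7):dx=+8,dy=-4->D; (4,8):dx=-2,dy=+8->D; (5,6):dx=-4,dy=-3->C; (5,7):dx=+1,dy=-10->D
  (5,8):dx=-9,dy=+2->D; (6,7):dx=+5,dy=-7->D; (6,8):dx=-5,dy=+5->D; (7,8):dx=-10,dy=+12->D
Step 2: C = 17, D = 11, total pairs = 28.
Step 3: tau = (C - D)/(n(n-1)/2) = (17 - 11)/28 = 0.214286.
Step 4: Exact two-sided p-value (enumerate n! = 40320 permutations of y under H0): p = 0.548413.
Step 5: alpha = 0.05. fail to reject H0.

tau_b = 0.2143 (C=17, D=11), p = 0.548413, fail to reject H0.


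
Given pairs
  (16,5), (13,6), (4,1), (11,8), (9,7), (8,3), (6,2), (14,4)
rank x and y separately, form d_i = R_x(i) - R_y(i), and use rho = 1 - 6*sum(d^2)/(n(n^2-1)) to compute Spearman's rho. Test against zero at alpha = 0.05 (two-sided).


Step 1: Rank x and y separately (midranks; no ties here).
rank(x): 16->8, 13->6, 4->1, 11->5, 9->4, 8->3, 6->2, 14->7
rank(y): 5->5, 6->6, 1->1, 8->8, 7->7, 3->3, 2->2, 4->4
Step 2: d_i = R_x(i) - R_y(i); compute d_i^2.
  (8-5)^2=9, (6-6)^2=0, (1-1)^2=0, (5-8)^2=9, (4-7)^2=9, (3-3)^2=0, (2-2)^2=0, (7-4)^2=9
sum(d^2) = 36.
Step 3: rho = 1 - 6*36 / (8*(8^2 - 1)) = 1 - 216/504 = 0.571429.
Step 4: Under H0, t = rho * sqrt((n-2)/(1-rho^2)) = 1.7056 ~ t(6).
Step 5: Two-sided p-value from the t-distribution with 6 df = 0.138960.
Step 6: alpha = 0.05. fail to reject H0.

rho = 0.5714, p = 0.138960, fail to reject H0 at alpha = 0.05.


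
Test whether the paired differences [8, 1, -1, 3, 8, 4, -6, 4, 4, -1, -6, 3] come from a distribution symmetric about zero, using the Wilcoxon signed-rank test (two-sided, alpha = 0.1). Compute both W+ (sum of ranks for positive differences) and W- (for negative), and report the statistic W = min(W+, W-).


Step 1: Drop any zero differences (none here) and take |d_i|.
|d| = [8, 1, 1, 3, 8, 4, 6, 4, 4, 1, 6, 3]
Step 2: Midrank |d_i| (ties get averaged ranks).
ranks: |8|->11.5, |1|->2, |1|->2, |3|->4.5, |8|->11.5, |4|->7, |6|->9.5, |4|->7, |4|->7, |1|->2, |6|->9.5, |3|->4.5
Step 3: Attach original signs; sum ranks with positive sign and with negative sign.
W+ = 11.5 + 2 + 4.5 + 11.5 + 7 + 7 + 7 + 4.5 = 55
W- = 2 + 9.5 + 2 + 9.5 = 23
(Check: W+ + W- = 78 should equal n(n+1)/2 = 78.)
Step 4: Test statistic W = min(W+, W-) = 23.
Step 5: Ties in |d|, so use the tie-corrected normal approximation.
        E[W] = n(n+1)/4 = 12*13/4 = 39.
        Tie groups: |d|=1 (t=3), |d|=3 (t=2), |d|=4 (t=3), |d|=6 (t=2), |d|=8 (t=2); sum(t^3 - t) = 66.
        Var[W] = n(n+1)(2n+1)/24 - sum(t^3-t)/48 = 3900/24 - 66/48 = 161.125.
        z = (W - E[W]) / sqrt(Var[W]) = (23 - 39) / 12.6935 = -1.2605.
        Two-sided p = 2*Phi(z) = 0.207494.
Step 6: alpha = 0.1. fail to reject H0.

W+ = 55, W- = 23, W = min = 23, p = 0.207494, fail to reject H0.


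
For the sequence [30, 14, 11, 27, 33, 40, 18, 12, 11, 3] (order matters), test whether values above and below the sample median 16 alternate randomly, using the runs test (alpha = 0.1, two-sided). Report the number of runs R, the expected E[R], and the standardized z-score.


Step 1: Compute median = 16; label A = above, B = below.
Labels in order: ABBAAAABBB  (n_A = 5, n_B = 5)
Step 2: Count runs R = 4.
Step 3: Under H0 (random ordering), E[R] = 2*n_A*n_B/(n_A+n_B) + 1 = 2*5*5/10 + 1 = 6.0000.
        Var[R] = 2*n_A*n_B*(2*n_A*n_B - n_A - n_B) / ((n_A+n_B)^2 * (n_A+n_B-1)) = 2000/900 = 2.2222.
        SD[R] = 1.4907.
Step 4: Continuity-corrected z = (R + 0.5 - E[R]) / SD[R] = (4 + 0.5 - 6.0000) / 1.4907 = -1.0062.
Step 5: Two-sided p-value via normal approximation = 2*(1 - Phi(|z|)) = 0.314305.
Step 6: alpha = 0.1. fail to reject H0.

R = 4, z = -1.0062, p = 0.314305, fail to reject H0.


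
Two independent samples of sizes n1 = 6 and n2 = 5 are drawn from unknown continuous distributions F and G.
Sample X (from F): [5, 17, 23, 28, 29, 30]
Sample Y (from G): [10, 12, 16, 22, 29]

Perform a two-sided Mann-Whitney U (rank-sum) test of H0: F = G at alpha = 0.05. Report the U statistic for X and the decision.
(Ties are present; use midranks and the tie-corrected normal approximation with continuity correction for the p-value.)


Step 1: Combine and sort all 11 observations; assign midranks.
sorted (value, group): (5,X), (10,Y), (12,Y), (16,Y), (17,X), (22,Y), (23,X), (28,X), (29,X), (29,Y), (30,X)
ranks: 5->1, 10->2, 12->3, 16->4, 17->5, 22->6, 23->7, 28->8, 29->9.5, 29->9.5, 30->11
Step 2: Rank sum for X: R1 = 1 + 5 + 7 + 8 + 9.5 + 11 = 41.5.
Step 3: U_X = R1 - n1(n1+1)/2 = 41.5 - 6*7/2 = 41.5 - 21 = 20.5.
       U_Y = n1*n2 - U_X = 30 - 20.5 = 9.5.
Step 4: Ties are present, so use the tie-corrected normal approximation (with continuity correction) for the p-value.
Step 5: p-value = 0.360216; compare to alpha = 0.05. fail to reject H0.

U_X = 20.5, p = 0.360216, fail to reject H0 at alpha = 0.05.


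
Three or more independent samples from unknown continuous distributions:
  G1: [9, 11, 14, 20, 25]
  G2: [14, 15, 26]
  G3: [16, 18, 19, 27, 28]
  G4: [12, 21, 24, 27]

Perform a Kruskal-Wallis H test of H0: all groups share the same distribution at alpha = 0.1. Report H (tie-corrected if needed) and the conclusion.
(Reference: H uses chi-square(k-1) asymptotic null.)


Step 1: Combine all N = 17 observations and assign midranks.
sorted (value, group, rank): (9,G1,1), (11,G1,2), (12,G4,3), (14,G1,4.5), (14,G2,4.5), (15,G2,6), (16,G3,7), (18,G3,8), (19,G3,9), (20,G1,10), (21,G4,11), (24,G4,12), (25,G1,13), (26,G2,14), (27,G3,15.5), (27,G4,15.5), (28,G3,17)
Step 2: Sum ranks within each group.
R_1 = 30.5 (n_1 = 5)
R_2 = 24.5 (n_2 = 3)
R_3 = 56.5 (n_3 = 5)
R_4 = 41.5 (n_4 = 4)
Step 3: H = 12/(N(N+1)) * sum(R_i^2/n_i) - 3(N+1)
     = 12/(17*18) * (30.5^2/5 + 24.5^2/3 + 56.5^2/5 + 41.5^2/4) - 3*18
     = 0.039216 * 1455.15 - 54
     = 3.064542.
Step 4: Ties present; correction factor C = 1 - 12/(17^3 - 17) = 0.997549. Corrected H = 3.064542 / 0.997549 = 3.072072.
Step 5: Under H0, H ~ chi^2(3); p-value = 0.380646.
Step 6: alpha = 0.1. fail to reject H0.

H = 3.0721, df = 3, p = 0.380646, fail to reject H0.


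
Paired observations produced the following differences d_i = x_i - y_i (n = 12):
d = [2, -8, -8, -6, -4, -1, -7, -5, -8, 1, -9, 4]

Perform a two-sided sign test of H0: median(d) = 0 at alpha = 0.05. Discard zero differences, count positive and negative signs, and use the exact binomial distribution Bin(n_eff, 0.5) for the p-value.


Step 1: Discard zero differences. Original n = 12; n_eff = number of nonzero differences = 12.
Nonzero differences (with sign): +2, -8, -8, -6, -4, -1, -7, -5, -8, +1, -9, +4
Step 2: Count signs: positive = 3, negative = 9.
Step 3: Under H0: P(positive) = 0.5, so the number of positives S ~ Bin(12, 0.5).
Step 4: Two-sided exact p-value = sum of Bin(12,0.5) probabilities at or below the observed probability = 0.145996.
Step 5: alpha = 0.05. fail to reject H0.

n_eff = 12, pos = 3, neg = 9, p = 0.145996, fail to reject H0.


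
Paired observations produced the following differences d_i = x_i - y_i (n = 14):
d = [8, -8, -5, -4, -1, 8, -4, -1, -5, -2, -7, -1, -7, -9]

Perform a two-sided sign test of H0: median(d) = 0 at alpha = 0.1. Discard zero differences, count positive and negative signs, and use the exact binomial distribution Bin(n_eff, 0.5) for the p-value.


Step 1: Discard zero differences. Original n = 14; n_eff = number of nonzero differences = 14.
Nonzero differences (with sign): +8, -8, -5, -4, -1, +8, -4, -1, -5, -2, -7, -1, -7, -9
Step 2: Count signs: positive = 2, negative = 12.
Step 3: Under H0: P(positive) = 0.5, so the number of positives S ~ Bin(14, 0.5).
Step 4: Two-sided exact p-value = sum of Bin(14,0.5) probabilities at or below the observed probability = 0.012939.
Step 5: alpha = 0.1. reject H0.

n_eff = 14, pos = 2, neg = 12, p = 0.012939, reject H0.


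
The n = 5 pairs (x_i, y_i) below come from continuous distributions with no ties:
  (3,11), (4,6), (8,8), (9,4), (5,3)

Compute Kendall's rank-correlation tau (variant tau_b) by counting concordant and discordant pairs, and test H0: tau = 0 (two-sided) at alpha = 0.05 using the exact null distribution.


Step 1: Enumerate the 10 unordered pairs (i,j) with i<j and classify each by sign(x_j-x_i) * sign(y_j-y_i).
  (1,2):dx=+1,dy=-5->D; (1,3):dx=+5,dy=-3->D; (1,4):dx=+6,dy=-7->D; (1,5):dx=+2,dy=-8->D
  (2,3):dx=+4,dy=+2->C; (2,4):dx=+5,dy=-2->D; (2,5):dx=+1,dy=-3->D; (3,4):dx=+1,dy=-4->D
  (3,5):dx=-3,dy=-5->C; (4,5):dx=-4,dy=-1->C
Step 2: C = 3, D = 7, total pairs = 10.
Step 3: tau = (C - D)/(n(n-1)/2) = (3 - 7)/10 = -0.400000.
Step 4: Exact two-sided p-value (enumerate n! = 120 permutations of y under H0): p = 0.483333.
Step 5: alpha = 0.05. fail to reject H0.

tau_b = -0.4000 (C=3, D=7), p = 0.483333, fail to reject H0.


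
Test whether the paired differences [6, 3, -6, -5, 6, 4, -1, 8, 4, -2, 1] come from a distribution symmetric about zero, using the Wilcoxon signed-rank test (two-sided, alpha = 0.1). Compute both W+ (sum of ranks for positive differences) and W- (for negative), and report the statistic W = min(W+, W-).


Step 1: Drop any zero differences (none here) and take |d_i|.
|d| = [6, 3, 6, 5, 6, 4, 1, 8, 4, 2, 1]
Step 2: Midrank |d_i| (ties get averaged ranks).
ranks: |6|->9, |3|->4, |6|->9, |5|->7, |6|->9, |4|->5.5, |1|->1.5, |8|->11, |4|->5.5, |2|->3, |1|->1.5
Step 3: Attach original signs; sum ranks with positive sign and with negative sign.
W+ = 9 + 4 + 9 + 5.5 + 11 + 5.5 + 1.5 = 45.5
W- = 9 + 7 + 1.5 + 3 = 20.5
(Check: W+ + W- = 66 should equal n(n+1)/2 = 66.)
Step 4: Test statistic W = min(W+, W-) = 20.5.
Step 5: Ties in |d|, so use the tie-corrected normal approximation.
        E[W] = n(n+1)/4 = 11*12/4 = 33.
        Tie groups: |d|=1 (t=2), |d|=4 (t=2), |d|=6 (t=3); sum(t^3 - t) = 36.
        Var[W] = n(n+1)(2n+1)/24 - sum(t^3-t)/48 = 3036/24 - 36/48 = 125.75.
        z = (W - E[W]) / sqrt(Var[W]) = (20.5 - 33) / 11.2138 = -1.1147.
        Two-sided p = 2*Phi(z) = 0.264981.
Step 6: alpha = 0.1. fail to reject H0.

W+ = 45.5, W- = 20.5, W = min = 20.5, p = 0.264981, fail to reject H0.


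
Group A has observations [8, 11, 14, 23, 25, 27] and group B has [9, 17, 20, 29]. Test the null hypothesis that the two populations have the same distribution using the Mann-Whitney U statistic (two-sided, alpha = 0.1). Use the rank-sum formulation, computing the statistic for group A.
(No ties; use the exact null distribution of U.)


Step 1: Combine and sort all 10 observations; assign midranks.
sorted (value, group): (8,X), (9,Y), (11,X), (14,X), (17,Y), (20,Y), (23,X), (25,X), (27,X), (29,Y)
ranks: 8->1, 9->2, 11->3, 14->4, 17->5, 20->6, 23->7, 25->8, 27->9, 29->10
Step 2: Rank sum for X: R1 = 1 + 3 + 4 + 7 + 8 + 9 = 32.
Step 3: U_X = R1 - n1(n1+1)/2 = 32 - 6*7/2 = 32 - 21 = 11.
       U_Y = n1*n2 - U_X = 24 - 11 = 13.
Step 4: No ties, so the exact null distribution of U (based on enumerating the C(10,6) = 210 equally likely rank assignments) gives the two-sided p-value.
Step 5: p-value = 0.914286; compare to alpha = 0.1. fail to reject H0.

U_X = 11, p = 0.914286, fail to reject H0 at alpha = 0.1.


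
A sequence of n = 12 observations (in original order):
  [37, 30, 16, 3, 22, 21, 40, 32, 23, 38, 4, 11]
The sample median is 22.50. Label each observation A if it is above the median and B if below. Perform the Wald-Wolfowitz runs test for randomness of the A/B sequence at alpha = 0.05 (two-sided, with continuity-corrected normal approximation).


Step 1: Compute median = 22.50; label A = above, B = below.
Labels in order: AABBBBAAAABB  (n_A = 6, n_B = 6)
Step 2: Count runs R = 4.
Step 3: Under H0 (random ordering), E[R] = 2*n_A*n_B/(n_A+n_B) + 1 = 2*6*6/12 + 1 = 7.0000.
        Var[R] = 2*n_A*n_B*(2*n_A*n_B - n_A - n_B) / ((n_A+n_B)^2 * (n_A+n_B-1)) = 4320/1584 = 2.7273.
        SD[R] = 1.6514.
Step 4: Continuity-corrected z = (R + 0.5 - E[R]) / SD[R] = (4 + 0.5 - 7.0000) / 1.6514 = -1.5138.
Step 5: Two-sided p-value via normal approximation = 2*(1 - Phi(|z|)) = 0.130070.
Step 6: alpha = 0.05. fail to reject H0.

R = 4, z = -1.5138, p = 0.130070, fail to reject H0.


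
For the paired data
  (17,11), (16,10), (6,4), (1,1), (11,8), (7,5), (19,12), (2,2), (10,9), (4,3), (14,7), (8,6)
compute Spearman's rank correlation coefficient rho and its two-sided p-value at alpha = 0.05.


Step 1: Rank x and y separately (midranks; no ties here).
rank(x): 17->11, 16->10, 6->4, 1->1, 11->8, 7->5, 19->12, 2->2, 10->7, 4->3, 14->9, 8->6
rank(y): 11->11, 10->10, 4->4, 1->1, 8->8, 5->5, 12->12, 2->2, 9->9, 3->3, 7->7, 6->6
Step 2: d_i = R_x(i) - R_y(i); compute d_i^2.
  (11-11)^2=0, (10-10)^2=0, (4-4)^2=0, (1-1)^2=0, (8-8)^2=0, (5-5)^2=0, (12-12)^2=0, (2-2)^2=0, (7-9)^2=4, (3-3)^2=0, (9-7)^2=4, (6-6)^2=0
sum(d^2) = 8.
Step 3: rho = 1 - 6*8 / (12*(12^2 - 1)) = 1 - 48/1716 = 0.972028.
Step 4: Under H0, t = rho * sqrt((n-2)/(1-rho^2)) = 13.0876 ~ t(10).
Step 5: Two-sided p-value from the t-distribution with 10 df = 0.000000.
Step 6: alpha = 0.05. reject H0.

rho = 0.9720, p = 0.000000, reject H0 at alpha = 0.05.


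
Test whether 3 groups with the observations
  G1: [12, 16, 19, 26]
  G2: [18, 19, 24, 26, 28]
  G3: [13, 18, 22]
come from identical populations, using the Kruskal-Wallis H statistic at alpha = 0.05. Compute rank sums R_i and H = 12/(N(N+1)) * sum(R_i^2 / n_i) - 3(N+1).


Step 1: Combine all N = 12 observations and assign midranks.
sorted (value, group, rank): (12,G1,1), (13,G3,2), (16,G1,3), (18,G2,4.5), (18,G3,4.5), (19,G1,6.5), (19,G2,6.5), (22,G3,8), (24,G2,9), (26,G1,10.5), (26,G2,10.5), (28,G2,12)
Step 2: Sum ranks within each group.
R_1 = 21 (n_1 = 4)
R_2 = 42.5 (n_2 = 5)
R_3 = 14.5 (n_3 = 3)
Step 3: H = 12/(N(N+1)) * sum(R_i^2/n_i) - 3(N+1)
     = 12/(12*13) * (21^2/4 + 42.5^2/5 + 14.5^2/3) - 3*13
     = 0.076923 * 541.583 - 39
     = 2.660256.
Step 4: Ties present; correction factor C = 1 - 18/(12^3 - 12) = 0.989510. Corrected H = 2.660256 / 0.989510 = 2.688457.
Step 5: Under H0, H ~ chi^2(2); p-value = 0.260741.
Step 6: alpha = 0.05. fail to reject H0.

H = 2.6885, df = 2, p = 0.260741, fail to reject H0.


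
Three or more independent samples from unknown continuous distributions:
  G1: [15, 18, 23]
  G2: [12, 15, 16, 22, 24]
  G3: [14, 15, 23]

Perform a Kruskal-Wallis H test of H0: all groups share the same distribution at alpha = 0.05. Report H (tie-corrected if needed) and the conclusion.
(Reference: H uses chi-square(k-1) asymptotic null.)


Step 1: Combine all N = 11 observations and assign midranks.
sorted (value, group, rank): (12,G2,1), (14,G3,2), (15,G1,4), (15,G2,4), (15,G3,4), (16,G2,6), (18,G1,7), (22,G2,8), (23,G1,9.5), (23,G3,9.5), (24,G2,11)
Step 2: Sum ranks within each group.
R_1 = 20.5 (n_1 = 3)
R_2 = 30 (n_2 = 5)
R_3 = 15.5 (n_3 = 3)
Step 3: H = 12/(N(N+1)) * sum(R_i^2/n_i) - 3(N+1)
     = 12/(11*12) * (20.5^2/3 + 30^2/5 + 15.5^2/3) - 3*12
     = 0.090909 * 400.167 - 36
     = 0.378788.
Step 4: Ties present; correction factor C = 1 - 30/(11^3 - 11) = 0.977273. Corrected H = 0.378788 / 0.977273 = 0.387597.
Step 5: Under H0, H ~ chi^2(2); p-value = 0.823824.
Step 6: alpha = 0.05. fail to reject H0.

H = 0.3876, df = 2, p = 0.823824, fail to reject H0.


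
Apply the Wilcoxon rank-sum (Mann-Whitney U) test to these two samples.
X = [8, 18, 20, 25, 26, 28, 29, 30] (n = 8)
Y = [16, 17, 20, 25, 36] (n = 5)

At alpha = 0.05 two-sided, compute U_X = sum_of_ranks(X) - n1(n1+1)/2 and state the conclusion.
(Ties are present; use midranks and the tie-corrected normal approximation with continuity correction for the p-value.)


Step 1: Combine and sort all 13 observations; assign midranks.
sorted (value, group): (8,X), (16,Y), (17,Y), (18,X), (20,X), (20,Y), (25,X), (25,Y), (26,X), (28,X), (29,X), (30,X), (36,Y)
ranks: 8->1, 16->2, 17->3, 18->4, 20->5.5, 20->5.5, 25->7.5, 25->7.5, 26->9, 28->10, 29->11, 30->12, 36->13
Step 2: Rank sum for X: R1 = 1 + 4 + 5.5 + 7.5 + 9 + 10 + 11 + 12 = 60.
Step 3: U_X = R1 - n1(n1+1)/2 = 60 - 8*9/2 = 60 - 36 = 24.
       U_Y = n1*n2 - U_X = 40 - 24 = 16.
Step 4: Ties are present, so use the tie-corrected normal approximation (with continuity correction) for the p-value.
Step 5: p-value = 0.607419; compare to alpha = 0.05. fail to reject H0.

U_X = 24, p = 0.607419, fail to reject H0 at alpha = 0.05.


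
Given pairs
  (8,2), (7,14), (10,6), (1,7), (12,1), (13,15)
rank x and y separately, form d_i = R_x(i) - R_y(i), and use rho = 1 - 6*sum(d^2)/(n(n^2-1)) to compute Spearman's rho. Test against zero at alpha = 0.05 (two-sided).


Step 1: Rank x and y separately (midranks; no ties here).
rank(x): 8->3, 7->2, 10->4, 1->1, 12->5, 13->6
rank(y): 2->2, 14->5, 6->3, 7->4, 1->1, 15->6
Step 2: d_i = R_x(i) - R_y(i); compute d_i^2.
  (3-2)^2=1, (2-5)^2=9, (4-3)^2=1, (1-4)^2=9, (5-1)^2=16, (6-6)^2=0
sum(d^2) = 36.
Step 3: rho = 1 - 6*36 / (6*(6^2 - 1)) = 1 - 216/210 = -0.028571.
Step 4: Under H0, t = rho * sqrt((n-2)/(1-rho^2)) = -0.0572 ~ t(4).
Step 5: Two-sided p-value from the t-distribution with 4 df = 0.957155.
Step 6: alpha = 0.05. fail to reject H0.

rho = -0.0286, p = 0.957155, fail to reject H0 at alpha = 0.05.


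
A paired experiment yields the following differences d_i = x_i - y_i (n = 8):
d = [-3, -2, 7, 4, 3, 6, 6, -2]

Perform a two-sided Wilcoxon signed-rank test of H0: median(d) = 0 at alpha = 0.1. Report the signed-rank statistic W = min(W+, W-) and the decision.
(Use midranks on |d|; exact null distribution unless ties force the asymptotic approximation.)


Step 1: Drop any zero differences (none here) and take |d_i|.
|d| = [3, 2, 7, 4, 3, 6, 6, 2]
Step 2: Midrank |d_i| (ties get averaged ranks).
ranks: |3|->3.5, |2|->1.5, |7|->8, |4|->5, |3|->3.5, |6|->6.5, |6|->6.5, |2|->1.5
Step 3: Attach original signs; sum ranks with positive sign and with negative sign.
W+ = 8 + 5 + 3.5 + 6.5 + 6.5 = 29.5
W- = 3.5 + 1.5 + 1.5 = 6.5
(Check: W+ + W- = 36 should equal n(n+1)/2 = 36.)
Step 4: Test statistic W = min(W+, W-) = 6.5.
Step 5: Ties in |d|, so use the tie-corrected normal approximation.
        E[W] = n(n+1)/4 = 8*9/4 = 18.
        Tie groups: |d|=2 (t=2), |d|=3 (t=2), |d|=6 (t=2); sum(t^3 - t) = 18.
        Var[W] = n(n+1)(2n+1)/24 - sum(t^3-t)/48 = 1224/24 - 18/48 = 50.625.
        z = (W - E[W]) / sqrt(Var[W]) = (6.5 - 18) / 7.1151 = -1.6163.
        Two-sided p = 2*Phi(z) = 0.106035.
Step 6: alpha = 0.1. fail to reject H0.

W+ = 29.5, W- = 6.5, W = min = 6.5, p = 0.106035, fail to reject H0.


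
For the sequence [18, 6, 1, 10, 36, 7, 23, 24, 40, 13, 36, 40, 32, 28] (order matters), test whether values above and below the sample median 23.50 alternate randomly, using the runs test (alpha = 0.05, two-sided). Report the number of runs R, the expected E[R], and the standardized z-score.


Step 1: Compute median = 23.50; label A = above, B = below.
Labels in order: BBBBABBAABAAAA  (n_A = 7, n_B = 7)
Step 2: Count runs R = 6.
Step 3: Under H0 (random ordering), E[R] = 2*n_A*n_B/(n_A+n_B) + 1 = 2*7*7/14 + 1 = 8.0000.
        Var[R] = 2*n_A*n_B*(2*n_A*n_B - n_A - n_B) / ((n_A+n_B)^2 * (n_A+n_B-1)) = 8232/2548 = 3.2308.
        SD[R] = 1.7974.
Step 4: Continuity-corrected z = (R + 0.5 - E[R]) / SD[R] = (6 + 0.5 - 8.0000) / 1.7974 = -0.8345.
Step 5: Two-sided p-value via normal approximation = 2*(1 - Phi(|z|)) = 0.403986.
Step 6: alpha = 0.05. fail to reject H0.

R = 6, z = -0.8345, p = 0.403986, fail to reject H0.


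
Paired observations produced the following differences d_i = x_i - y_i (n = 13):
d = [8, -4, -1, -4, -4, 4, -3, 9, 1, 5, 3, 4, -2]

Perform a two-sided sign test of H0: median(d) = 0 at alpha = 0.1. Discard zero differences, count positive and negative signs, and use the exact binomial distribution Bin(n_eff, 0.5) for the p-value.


Step 1: Discard zero differences. Original n = 13; n_eff = number of nonzero differences = 13.
Nonzero differences (with sign): +8, -4, -1, -4, -4, +4, -3, +9, +1, +5, +3, +4, -2
Step 2: Count signs: positive = 7, negative = 6.
Step 3: Under H0: P(positive) = 0.5, so the number of positives S ~ Bin(13, 0.5).
Step 4: Two-sided exact p-value = sum of Bin(13,0.5) probabilities at or below the observed probability = 1.000000.
Step 5: alpha = 0.1. fail to reject H0.

n_eff = 13, pos = 7, neg = 6, p = 1.000000, fail to reject H0.


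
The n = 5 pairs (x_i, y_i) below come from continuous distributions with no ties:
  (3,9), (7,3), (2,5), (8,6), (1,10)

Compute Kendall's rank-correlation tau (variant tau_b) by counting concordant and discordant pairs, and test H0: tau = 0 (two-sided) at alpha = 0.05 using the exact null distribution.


Step 1: Enumerate the 10 unordered pairs (i,j) with i<j and classify each by sign(x_j-x_i) * sign(y_j-y_i).
  (1,2):dx=+4,dy=-6->D; (1,3):dx=-1,dy=-4->C; (1,4):dx=+5,dy=-3->D; (1,5):dx=-2,dy=+1->D
  (2,3):dx=-5,dy=+2->D; (2,4):dx=+1,dy=+3->C; (2,5):dx=-6,dy=+7->D; (3,4):dx=+6,dy=+1->C
  (3,5):dx=-1,dy=+5->D; (4,5):dx=-7,dy=+4->D
Step 2: C = 3, D = 7, total pairs = 10.
Step 3: tau = (C - D)/(n(n-1)/2) = (3 - 7)/10 = -0.400000.
Step 4: Exact two-sided p-value (enumerate n! = 120 permutations of y under H0): p = 0.483333.
Step 5: alpha = 0.05. fail to reject H0.

tau_b = -0.4000 (C=3, D=7), p = 0.483333, fail to reject H0.


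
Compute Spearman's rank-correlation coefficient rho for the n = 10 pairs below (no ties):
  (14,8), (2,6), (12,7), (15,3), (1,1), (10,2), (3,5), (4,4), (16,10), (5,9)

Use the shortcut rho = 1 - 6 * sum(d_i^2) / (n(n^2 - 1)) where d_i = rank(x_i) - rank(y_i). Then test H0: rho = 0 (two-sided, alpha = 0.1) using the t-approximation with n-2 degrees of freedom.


Step 1: Rank x and y separately (midranks; no ties here).
rank(x): 14->8, 2->2, 12->7, 15->9, 1->1, 10->6, 3->3, 4->4, 16->10, 5->5
rank(y): 8->8, 6->6, 7->7, 3->3, 1->1, 2->2, 5->5, 4->4, 10->10, 9->9
Step 2: d_i = R_x(i) - R_y(i); compute d_i^2.
  (8-8)^2=0, (2-6)^2=16, (7-7)^2=0, (9-3)^2=36, (1-1)^2=0, (6-2)^2=16, (3-5)^2=4, (4-4)^2=0, (10-10)^2=0, (5-9)^2=16
sum(d^2) = 88.
Step 3: rho = 1 - 6*88 / (10*(10^2 - 1)) = 1 - 528/990 = 0.466667.
Step 4: Under H0, t = rho * sqrt((n-2)/(1-rho^2)) = 1.4924 ~ t(8).
Step 5: Two-sided p-value from the t-distribution with 8 df = 0.173939.
Step 6: alpha = 0.1. fail to reject H0.

rho = 0.4667, p = 0.173939, fail to reject H0 at alpha = 0.1.


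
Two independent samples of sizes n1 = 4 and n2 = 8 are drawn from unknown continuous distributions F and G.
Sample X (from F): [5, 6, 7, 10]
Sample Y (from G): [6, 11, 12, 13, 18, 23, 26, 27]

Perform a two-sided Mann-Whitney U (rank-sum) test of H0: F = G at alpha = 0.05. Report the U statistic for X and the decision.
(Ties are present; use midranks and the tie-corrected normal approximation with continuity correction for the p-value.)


Step 1: Combine and sort all 12 observations; assign midranks.
sorted (value, group): (5,X), (6,X), (6,Y), (7,X), (10,X), (11,Y), (12,Y), (13,Y), (18,Y), (23,Y), (26,Y), (27,Y)
ranks: 5->1, 6->2.5, 6->2.5, 7->4, 10->5, 11->6, 12->7, 13->8, 18->9, 23->10, 26->11, 27->12
Step 2: Rank sum for X: R1 = 1 + 2.5 + 4 + 5 = 12.5.
Step 3: U_X = R1 - n1(n1+1)/2 = 12.5 - 4*5/2 = 12.5 - 10 = 2.5.
       U_Y = n1*n2 - U_X = 32 - 2.5 = 29.5.
Step 4: Ties are present, so use the tie-corrected normal approximation (with continuity correction) for the p-value.
Step 5: p-value = 0.026980; compare to alpha = 0.05. reject H0.

U_X = 2.5, p = 0.026980, reject H0 at alpha = 0.05.


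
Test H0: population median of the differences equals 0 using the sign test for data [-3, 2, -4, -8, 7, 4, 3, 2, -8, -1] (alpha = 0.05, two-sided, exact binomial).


Step 1: Discard zero differences. Original n = 10; n_eff = number of nonzero differences = 10.
Nonzero differences (with sign): -3, +2, -4, -8, +7, +4, +3, +2, -8, -1
Step 2: Count signs: positive = 5, negative = 5.
Step 3: Under H0: P(positive) = 0.5, so the number of positives S ~ Bin(10, 0.5).
Step 4: Two-sided exact p-value = sum of Bin(10,0.5) probabilities at or below the observed probability = 1.000000.
Step 5: alpha = 0.05. fail to reject H0.

n_eff = 10, pos = 5, neg = 5, p = 1.000000, fail to reject H0.
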